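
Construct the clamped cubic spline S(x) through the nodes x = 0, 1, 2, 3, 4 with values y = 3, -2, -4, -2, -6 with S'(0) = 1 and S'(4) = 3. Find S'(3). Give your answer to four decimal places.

-2.8036

Put σ_i = S'' at the i-th knot. Here h = (1, 1, 1, 1) and Δ = (-5, -2, 2, -4), so the interior equations h_(i-1)·σ_(i-1) + 2(h_(i-1)+h_i)·σ_i + h_i·σ_(i+1) = 6(Δ_i − Δ_(i-1)) read
  1·σ_0 + 4·σ_1 + 1·σ_2 = 6(Δ_1 - Δ_0) = 18
  1·σ_1 + 4·σ_2 + 1·σ_3 = 6(Δ_2 - Δ_1) = 24
  1·σ_2 + 4·σ_3 + 1·σ_4 = 6(Δ_3 - Δ_2) = -36
Clamped end conditions give two more equations: 2h_0·σ_0 + h_0·σ_1 = 6(Δ_0 - S'(0)) = -36 and h_3·σ_3 + 2h_3·σ_4 = 6(S'(4) - Δ_3) = 42.
Hence σ_0 = -613/28, σ_1 = 109/14, σ_2 = 35/4, σ_3 = -263/14, σ_4 = 851/28.
On [3, 4], S'(x) = b_3 + 2c_3·(x - 3) + 3d_3·(x - 3)² with b_3 = Δ_3 - h_3(2σ_3 + σ_4)/6 = -157/56, c_3 = σ_3/2 = -263/28, d_3 = (σ_4 - σ_3)/(6h_3) = 459/56. So S'(3) = -157/56.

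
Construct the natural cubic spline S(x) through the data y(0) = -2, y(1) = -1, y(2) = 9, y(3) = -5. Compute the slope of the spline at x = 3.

-21

Put M_i = S'' at the i-th knot. Here h = (1, 1, 1) and Δ = (1, 10, -14), so the interior equations h_(i-1)·M_(i-1) + 2(h_(i-1)+h_i)·M_i + h_i·M_(i+1) = 6(Δ_i − Δ_(i-1)) read
  1·M_0 + 4·M_1 + 1·M_2 = 6(Δ_1 - Δ_0) = 54
  1·M_1 + 4·M_2 + 1·M_3 = 6(Δ_2 - Δ_1) = -144
Natural end conditions: M_0 = M_3 = 0.
Solving: M_0 = 0, M_1 = 24, M_2 = -42, M_3 = 0.
On [2, 3], S'(x) = b_2 + 2c_2·(x - 2) + 3d_2·(x - 2)² with b_2 = Δ_2 - h_2(2M_2 + M_3)/6 = 0, c_2 = M_2/2 = -21, d_2 = (M_3 - M_2)/(6h_2) = 7. So S'(3) = -21.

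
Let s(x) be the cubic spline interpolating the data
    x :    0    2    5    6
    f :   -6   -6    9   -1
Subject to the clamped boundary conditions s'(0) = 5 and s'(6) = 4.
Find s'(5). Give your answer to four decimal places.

Put M_i = s'' at the i-th knot. Here h = (2, 3, 1) and Δ = (0, 5, -10), so the interior equations h_(i-1)·M_(i-1) + 2(h_(i-1)+h_i)·M_i + h_i·M_(i+1) = 6(Δ_i − Δ_(i-1)) read
  2·M_0 + 10·M_1 + 3·M_2 = 6(Δ_1 - Δ_0) = 30
  3·M_1 + 8·M_2 + 1·M_3 = 6(Δ_2 - Δ_1) = -90
Clamped end conditions give two more equations: 2h_0·M_0 + h_0·M_1 = 6(Δ_0 - s'(0)) = -30 and h_2·M_2 + 2h_2·M_3 = 6(s'(6) - Δ_2) = 84.
Solving the tridiagonal system: M_0 = -179/13, M_1 = 163/13, M_2 = -294/13, M_3 = 693/13.
On [5, 6], s'(x) = b_2 + 2c_2·(x - 5) + 3d_2·(x - 5)² with b_2 = Δ_2 - h_2(2M_2 + M_3)/6 = -295/26, c_2 = M_2/2 = -147/13, d_2 = (M_3 - M_2)/(6h_2) = 329/26. So s'(5) = -295/26.

-11.3462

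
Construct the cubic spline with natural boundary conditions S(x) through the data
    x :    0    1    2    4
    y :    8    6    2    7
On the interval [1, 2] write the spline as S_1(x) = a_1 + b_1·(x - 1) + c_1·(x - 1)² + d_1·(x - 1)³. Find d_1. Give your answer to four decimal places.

With σ_i denoting the second derivative at x_i, h_i = 1, 1, 2, and Δ_i = (y_(i+1) − y_i)/h_i = -2, -4, 5/2:
  1·σ_0 + 4·σ_1 + 1·σ_2 = 6(Δ_1 - Δ_0) = -12
  1·σ_1 + 6·σ_2 + 2·σ_3 = 6(Δ_2 - Δ_1) = 39
Natural end conditions: σ_0 = σ_3 = 0.
Solving the tridiagonal system: σ_0 = 0, σ_1 = -111/23, σ_2 = 168/23, σ_3 = 0.
On [1, 2], with S_1(x) = a_1 + b_1·(x - 1) + c_1·(x - 1)² + d_1·(x - 1)³: c_1 = σ_1/2 = -111/46, d_1 = (σ_2 - σ_1)/(6h_1) = 93/46, b_1 = Δ_1 - h_1(2σ_1 + σ_2)/6 = -83/23.

2.0217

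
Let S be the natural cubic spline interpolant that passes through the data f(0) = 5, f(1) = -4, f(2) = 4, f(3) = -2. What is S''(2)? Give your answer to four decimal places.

-29.2000

Write M_i for S''(x_i). With h_i = 1, 1, 1 and divided differences Δ_i = -9, 8, -6, the continuity of S' gives the tridiagonal system
  1·M_0 + 4·M_1 + 1·M_2 = 6(Δ_1 - Δ_0) = 102
  1·M_1 + 4·M_2 + 1·M_3 = 6(Δ_2 - Δ_1) = -84
Natural end conditions: M_0 = M_3 = 0.
Solving the tridiagonal system: M_0 = 0, M_1 = 164/5, M_2 = -146/5, M_3 = 0.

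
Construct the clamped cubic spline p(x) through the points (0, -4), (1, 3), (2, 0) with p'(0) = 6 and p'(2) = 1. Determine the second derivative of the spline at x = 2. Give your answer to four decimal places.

Write m_i for p''(x_i). With h_i = 1, 1 and divided differences Δ_i = 7, -3, the continuity of p' gives the tridiagonal system
  1·m_0 + 4·m_1 + 1·m_2 = 6(Δ_1 - Δ_0) = -60
Clamped end conditions give two more equations: 2h_0·m_0 + h_0·m_1 = 6(Δ_0 - p'(0)) = 6 and h_1·m_1 + 2h_1·m_2 = 6(p'(2) - Δ_1) = 24.
Hence m_0 = 31/2, m_1 = -25, m_2 = 49/2.

24.5000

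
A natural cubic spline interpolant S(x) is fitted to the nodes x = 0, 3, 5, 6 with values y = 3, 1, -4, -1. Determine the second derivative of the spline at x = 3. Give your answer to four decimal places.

-2.3571

With M_i denoting the second derivative at x_i, h_i = 3, 2, 1, and Δ_i = (y_(i+1) − y_i)/h_i = -2/3, -5/2, 3:
  3·M_0 + 10·M_1 + 2·M_2 = 6(Δ_1 - Δ_0) = -11
  2·M_1 + 6·M_2 + 1·M_3 = 6(Δ_2 - Δ_1) = 33
Natural end conditions: M_0 = M_3 = 0.
Forward elimination and back-substitution give M_0 = 0, M_1 = -33/14, M_2 = 44/7, M_3 = 0.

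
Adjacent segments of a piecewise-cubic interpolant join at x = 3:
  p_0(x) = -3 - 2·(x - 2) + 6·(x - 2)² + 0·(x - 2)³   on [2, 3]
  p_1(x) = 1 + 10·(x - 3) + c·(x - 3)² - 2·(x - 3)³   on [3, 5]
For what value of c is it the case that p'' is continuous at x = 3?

p_0''(x) = 12 + 0·(x - 2), so p_0''(3) = 12. On the right, p_1''(3) = 2c, so c = 6.

6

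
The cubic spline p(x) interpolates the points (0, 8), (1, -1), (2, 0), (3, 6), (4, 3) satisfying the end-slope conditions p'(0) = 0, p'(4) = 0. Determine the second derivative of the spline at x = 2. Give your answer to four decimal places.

6.7500

Put m_i = p'' at the i-th knot. Here h = (1, 1, 1, 1) and Δ = (-9, 1, 6, -3), so the interior equations h_(i-1)·m_(i-1) + 2(h_(i-1)+h_i)·m_i + h_i·m_(i+1) = 6(Δ_i − Δ_(i-1)) read
  1·m_0 + 4·m_1 + 1·m_2 = 6(Δ_1 - Δ_0) = 60
  1·m_1 + 4·m_2 + 1·m_3 = 6(Δ_2 - Δ_1) = 30
  1·m_2 + 4·m_3 + 1·m_4 = 6(Δ_3 - Δ_2) = -54
Clamped end conditions give two more equations: 2h_0·m_0 + h_0·m_1 = 6(Δ_0 - p'(0)) = -54 and h_3·m_3 + 2h_3·m_4 = 6(p'(4) - Δ_3) = 18.
Forward elimination and back-substitution give m_0 = -1077/28, m_1 = 321/14, m_2 = 27/4, m_3 = -279/14, m_4 = 531/28.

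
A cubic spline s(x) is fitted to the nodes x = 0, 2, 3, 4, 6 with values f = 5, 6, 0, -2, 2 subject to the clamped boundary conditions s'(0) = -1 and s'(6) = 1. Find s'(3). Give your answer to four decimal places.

Let σ_i = s''(x_i). Step sizes h_i = 2, 1, 1, 2; slopes of the chords Δ_i = (y_(i+1) - y_i)/h_i = 1/2, -6, -2, 2.
  2·σ_0 + 6·σ_1 + 1·σ_2 = 6(Δ_1 - Δ_0) = -39
  1·σ_1 + 4·σ_2 + 1·σ_3 = 6(Δ_2 - Δ_1) = 24
  1·σ_2 + 6·σ_3 + 2·σ_4 = 6(Δ_3 - Δ_2) = 24
Clamped end conditions give two more equations: 2h_0·σ_0 + h_0·σ_1 = 6(Δ_0 - s'(0)) = 9 and h_3·σ_3 + 2h_3·σ_4 = 6(s'(6) - Δ_3) = -6.
Hence σ_0 = 883/120, σ_1 = -613/60, σ_2 = 91/12, σ_3 = 233/60, σ_4 = -413/120.
On [3, 4], s'(x) = b_2 + 2c_2·(x - 3) + 3d_2·(x - 3)² with b_2 = Δ_2 - h_2(2σ_2 + σ_3)/6 = -207/40, c_2 = σ_2/2 = 91/24, d_2 = (σ_3 - σ_2)/(6h_2) = -37/60. So s'(3) = -207/40.

-5.1750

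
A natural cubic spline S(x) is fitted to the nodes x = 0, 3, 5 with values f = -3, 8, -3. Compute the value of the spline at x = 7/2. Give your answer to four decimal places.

6.4531

With M_i denoting the second derivative at x_i, h_i = 3, 2, and Δ_i = (y_(i+1) − y_i)/h_i = 11/3, -11/2:
  3·M_0 + 10·M_1 + 2·M_2 = 6(Δ_1 - Δ_0) = -55
Natural end conditions: M_0 = M_2 = 0.
Solving: M_0 = 0, M_1 = -11/2, M_2 = 0.
On [3, 5], S(x) = 8 - 11/6·(x - 3) - 11/4·(x - 3)² + 11/24·(x - 3)³.
With (x - 3) = 1/2: S(7/2) = 413/64.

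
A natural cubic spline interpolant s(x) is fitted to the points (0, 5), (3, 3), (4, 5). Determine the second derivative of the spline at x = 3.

Let σ_i = s''(x_i). Step sizes h_i = 3, 1; slopes of the chords Δ_i = (y_(i+1) - y_i)/h_i = -2/3, 2.
  3·σ_0 + 8·σ_1 + 1·σ_2 = 6(Δ_1 - Δ_0) = 16
Natural end conditions: σ_0 = σ_2 = 0.
Solving: σ_0 = 0, σ_1 = 2, σ_2 = 0.

2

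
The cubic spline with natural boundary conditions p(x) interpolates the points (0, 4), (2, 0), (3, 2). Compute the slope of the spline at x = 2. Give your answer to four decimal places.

Put σ_i = p'' at the i-th knot. Here h = (2, 1) and Δ = (-2, 2), so the interior equations h_(i-1)·σ_(i-1) + 2(h_(i-1)+h_i)·σ_i + h_i·σ_(i+1) = 6(Δ_i − Δ_(i-1)) read
  2·σ_0 + 6·σ_1 + 1·σ_2 = 6(Δ_1 - Δ_0) = 24
Natural end conditions: σ_0 = σ_2 = 0.
Forward elimination and back-substitution give σ_0 = 0, σ_1 = 4, σ_2 = 0.
On [2, 3], p'(x) = b_1 + 2c_1·(x - 2) + 3d_1·(x - 2)² with b_1 = Δ_1 - h_1(2σ_1 + σ_2)/6 = 2/3, c_1 = σ_1/2 = 2, d_1 = (σ_2 - σ_1)/(6h_1) = -2/3. So p'(2) = 2/3.

0.6667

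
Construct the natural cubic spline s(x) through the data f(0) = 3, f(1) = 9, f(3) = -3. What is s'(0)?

8

With M_i denoting the second derivative at x_i, h_i = 1, 2, and Δ_i = (y_(i+1) − y_i)/h_i = 6, -6:
  1·M_0 + 6·M_1 + 2·M_2 = 6(Δ_1 - Δ_0) = -72
Natural end conditions: M_0 = M_2 = 0.
Forward elimination and back-substitution give M_0 = 0, M_1 = -12, M_2 = 0.
On [0, 1], s'(x) = b_0 + 2c_0·x + 3d_0·x² with b_0 = Δ_0 - h_0(2M_0 + M_1)/6 = 8, c_0 = M_0/2 = 0, d_0 = (M_1 - M_0)/(6h_0) = -2. So s'(0) = 8.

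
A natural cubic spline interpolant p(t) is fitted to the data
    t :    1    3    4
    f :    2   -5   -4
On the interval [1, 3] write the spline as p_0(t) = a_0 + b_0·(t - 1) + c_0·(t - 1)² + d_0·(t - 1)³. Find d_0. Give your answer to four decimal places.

0.3750

With M_i denoting the second derivative at x_i, h_i = 2, 1, and Δ_i = (y_(i+1) − y_i)/h_i = -7/2, 1:
  2·M_0 + 6·M_1 + 1·M_2 = 6(Δ_1 - Δ_0) = 27
Natural end conditions: M_0 = M_2 = 0.
Solving the tridiagonal system: M_0 = 0, M_1 = 9/2, M_2 = 0.
On [1, 3], with p_0(t) = a_0 + b_0·(t - 1) + c_0·(t - 1)² + d_0·(t - 1)³: c_0 = M_0/2 = 0, d_0 = (M_1 - M_0)/(6h_0) = 3/8, b_0 = Δ_0 - h_0(2M_0 + M_1)/6 = -5.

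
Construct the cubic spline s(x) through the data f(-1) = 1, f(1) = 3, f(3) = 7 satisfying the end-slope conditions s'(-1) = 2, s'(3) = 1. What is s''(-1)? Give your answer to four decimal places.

Let M_i = s''(x_i). Step sizes h_i = 2, 2; slopes of the chords Δ_i = (y_(i+1) - y_i)/h_i = 1, 2.
  2·M_0 + 8·M_1 + 2·M_2 = 6(Δ_1 - Δ_0) = 6
Clamped end conditions give two more equations: 2h_0·M_0 + h_0·M_1 = 6(Δ_0 - s'(-1)) = -6 and h_1·M_1 + 2h_1·M_2 = 6(s'(3) - Δ_1) = -6.
Solving the tridiagonal system: M_0 = -5/2, M_1 = 2, M_2 = -5/2.

-2.5000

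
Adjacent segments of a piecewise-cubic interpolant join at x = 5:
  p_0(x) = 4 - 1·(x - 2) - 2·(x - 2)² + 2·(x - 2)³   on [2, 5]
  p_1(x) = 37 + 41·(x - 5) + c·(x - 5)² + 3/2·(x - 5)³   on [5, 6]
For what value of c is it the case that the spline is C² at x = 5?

p_0''(x) = -4 + 12·(x - 2), so p_0''(5) = 32. On the right, p_1''(5) = 2c, so c = 16.

16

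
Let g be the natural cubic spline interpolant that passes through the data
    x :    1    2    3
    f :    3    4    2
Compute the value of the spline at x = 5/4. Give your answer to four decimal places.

With M_i denoting the second derivative at x_i, h_i = 1, 1, and Δ_i = (y_(i+1) − y_i)/h_i = 1, -2:
  1·M_0 + 4·M_1 + 1·M_2 = 6(Δ_1 - Δ_0) = -18
Natural end conditions: M_0 = M_2 = 0.
Hence M_0 = 0, M_1 = -9/2, M_2 = 0.
On [1, 2], g(x) = 3 + 7/4·(x - 1) + 0·(x - 1)² - 3/4·(x - 1)³.
With (x - 1) = 1/4: g(5/4) = 877/256.

3.4258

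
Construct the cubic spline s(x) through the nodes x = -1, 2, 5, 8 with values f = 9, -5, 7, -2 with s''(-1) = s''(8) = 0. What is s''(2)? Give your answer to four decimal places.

5.5556

Put m_i = s'' at the i-th knot. Here h = (3, 3, 3) and Δ = (-14/3, 4, -3), so the interior equations h_(i-1)·m_(i-1) + 2(h_(i-1)+h_i)·m_i + h_i·m_(i+1) = 6(Δ_i − Δ_(i-1)) read
  3·m_0 + 12·m_1 + 3·m_2 = 6(Δ_1 - Δ_0) = 52
  3·m_1 + 12·m_2 + 3·m_3 = 6(Δ_2 - Δ_1) = -42
Natural end conditions: m_0 = m_3 = 0.
Solving: m_0 = 0, m_1 = 50/9, m_2 = -44/9, m_3 = 0.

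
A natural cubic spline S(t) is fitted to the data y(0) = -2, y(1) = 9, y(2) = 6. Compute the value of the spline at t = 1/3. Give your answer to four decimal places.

2.7037

Write M_i for S''(x_i). With h_i = 1, 1 and divided differences Δ_i = 11, -3, the continuity of S' gives the tridiagonal system
  1·M_0 + 4·M_1 + 1·M_2 = 6(Δ_1 - Δ_0) = -84
Natural end conditions: M_0 = M_2 = 0.
Solving: M_0 = 0, M_1 = -21, M_2 = 0.
On [0, 1], S(t) = -2 + 29/2·t + 0·t² - 7/2·t³.
With t = 1/3: S(1/3) = 73/27.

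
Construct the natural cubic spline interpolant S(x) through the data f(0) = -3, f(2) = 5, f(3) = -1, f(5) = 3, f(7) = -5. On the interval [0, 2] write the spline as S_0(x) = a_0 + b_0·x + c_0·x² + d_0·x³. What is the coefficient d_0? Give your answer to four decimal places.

-1.0078

With m_i denoting the second derivative at x_i, h_i = 2, 1, 2, 2, and Δ_i = (y_(i+1) − y_i)/h_i = 4, -6, 2, -4:
  2·m_0 + 6·m_1 + 1·m_2 = 6(Δ_1 - Δ_0) = -60
  1·m_1 + 6·m_2 + 2·m_3 = 6(Δ_2 - Δ_1) = 48
  2·m_2 + 8·m_3 + 2·m_4 = 6(Δ_3 - Δ_2) = -36
Natural end conditions: m_0 = m_4 = 0.
Solving: m_0 = 0, m_1 = -387/32, m_2 = 201/16, m_3 = -489/64, m_4 = 0.
On [0, 2], with S_0(x) = a_0 + b_0·x + c_0·x² + d_0·x³: c_0 = m_0/2 = 0, d_0 = (m_1 - m_0)/(6h_0) = -129/128, b_0 = Δ_0 - h_0(2m_0 + m_1)/6 = 257/32.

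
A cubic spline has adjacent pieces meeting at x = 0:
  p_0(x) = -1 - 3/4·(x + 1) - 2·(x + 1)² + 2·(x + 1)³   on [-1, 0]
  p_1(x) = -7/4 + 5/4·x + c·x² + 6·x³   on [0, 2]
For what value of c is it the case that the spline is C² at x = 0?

4

p_0''(x) = -4 + 12·(x + 1), so p_0''(0) = 8. On the right, p_1''(0) = 2c, so c = 4.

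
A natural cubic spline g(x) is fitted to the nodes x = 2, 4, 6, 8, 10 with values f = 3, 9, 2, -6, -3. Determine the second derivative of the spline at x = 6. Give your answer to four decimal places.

-0.2143

Let m_i = g''(x_i). Step sizes h_i = 2, 2, 2, 2; slopes of the chords Δ_i = (y_(i+1) - y_i)/h_i = 3, -7/2, -4, 3/2.
  2·m_0 + 8·m_1 + 2·m_2 = 6(Δ_1 - Δ_0) = -39
  2·m_1 + 8·m_2 + 2·m_3 = 6(Δ_2 - Δ_1) = -3
  2·m_2 + 8·m_3 + 2·m_4 = 6(Δ_3 - Δ_2) = 33
Natural end conditions: m_0 = m_4 = 0.
Solving: m_0 = 0, m_1 = -135/28, m_2 = -3/14, m_3 = 117/28, m_4 = 0.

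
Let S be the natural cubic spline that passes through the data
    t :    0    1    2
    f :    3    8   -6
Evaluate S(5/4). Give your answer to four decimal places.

Write σ_i for S''(x_i). With h_i = 1, 1 and divided differences Δ_i = 5, -14, the continuity of S' gives the tridiagonal system
  1·σ_0 + 4·σ_1 + 1·σ_2 = 6(Δ_1 - Δ_0) = -114
Natural end conditions: σ_0 = σ_2 = 0.
Forward elimination and back-substitution give σ_0 = 0, σ_1 = -57/2, σ_2 = 0.
On [1, 2], S(t) = 8 - 9/2·(t - 1) - 57/4·(t - 1)² + 19/4·(t - 1)³.
With (t - 1) = 1/4: S(5/4) = 1551/256.

6.0586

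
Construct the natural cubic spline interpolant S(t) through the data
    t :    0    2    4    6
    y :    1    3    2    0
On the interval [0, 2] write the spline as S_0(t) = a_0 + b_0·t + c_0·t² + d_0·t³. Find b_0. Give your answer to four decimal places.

Write M_i for S''(x_i). With h_i = 2, 2, 2 and divided differences Δ_i = 1, -1/2, -1, the continuity of S' gives the tridiagonal system
  2·M_0 + 8·M_1 + 2·M_2 = 6(Δ_1 - Δ_0) = -9
  2·M_1 + 8·M_2 + 2·M_3 = 6(Δ_2 - Δ_1) = -3
Natural end conditions: M_0 = M_3 = 0.
Forward elimination and back-substitution give M_0 = 0, M_1 = -11/10, M_2 = -1/10, M_3 = 0.
On [0, 2], with S_0(t) = a_0 + b_0·t + c_0·t² + d_0·t³: c_0 = M_0/2 = 0, d_0 = (M_1 - M_0)/(6h_0) = -11/120, b_0 = Δ_0 - h_0(2M_0 + M_1)/6 = 41/30.

1.3667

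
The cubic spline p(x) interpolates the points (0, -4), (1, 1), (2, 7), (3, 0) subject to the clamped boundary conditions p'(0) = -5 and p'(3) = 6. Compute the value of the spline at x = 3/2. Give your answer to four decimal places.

5.9583

Put M_i = p'' at the i-th knot. Here h = (1, 1, 1) and Δ = (5, 6, -7), so the interior equations h_(i-1)·M_(i-1) + 2(h_(i-1)+h_i)·M_i + h_i·M_(i+1) = 6(Δ_i − Δ_(i-1)) read
  1·M_0 + 4·M_1 + 1·M_2 = 6(Δ_1 - Δ_0) = 6
  1·M_1 + 4·M_2 + 1·M_3 = 6(Δ_2 - Δ_1) = -78
Clamped end conditions give two more equations: 2h_0·M_0 + h_0·M_1 = 6(Δ_0 - p'(0)) = 60 and h_2·M_2 + 2h_2·M_3 = 6(p'(3) - Δ_2) = 78.
Hence M_0 = 428/15, M_1 = 44/15, M_2 = -514/15, M_3 = 842/15.
On [1, 2], p(x) = 1 + 161/15·(x - 1) + 22/15·(x - 1)² - 31/5·(x - 1)³.
With (x - 1) = 1/2: p(3/2) = 143/24.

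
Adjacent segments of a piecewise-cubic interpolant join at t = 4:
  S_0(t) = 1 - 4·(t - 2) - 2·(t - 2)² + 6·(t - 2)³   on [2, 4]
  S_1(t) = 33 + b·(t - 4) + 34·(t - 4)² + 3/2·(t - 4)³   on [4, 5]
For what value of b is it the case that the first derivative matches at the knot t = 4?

S_0'(t) = -4 - 4·(t - 2) + 18·(t - 2)², so S_0'(4) = 60. On the right, S_1'(4) = b, so b = 60.

60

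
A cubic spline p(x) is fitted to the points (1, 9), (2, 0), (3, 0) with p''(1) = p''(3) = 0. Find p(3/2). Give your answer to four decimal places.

3.6563

Put M_i = p'' at the i-th knot. Here h = (1, 1) and Δ = (-9, 0), so the interior equations h_(i-1)·M_(i-1) + 2(h_(i-1)+h_i)·M_i + h_i·M_(i+1) = 6(Δ_i − Δ_(i-1)) read
  1·M_0 + 4·M_1 + 1·M_2 = 6(Δ_1 - Δ_0) = 54
Natural end conditions: M_0 = M_2 = 0.
Solving: M_0 = 0, M_1 = 27/2, M_2 = 0.
On [1, 2], p(x) = 9 - 45/4·(x - 1) + 0·(x - 1)² + 9/4·(x - 1)³.
With (x - 1) = 1/2: p(3/2) = 117/32.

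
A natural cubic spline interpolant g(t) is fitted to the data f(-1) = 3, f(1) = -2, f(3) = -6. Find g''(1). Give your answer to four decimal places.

0.3750

Let σ_i = g''(x_i). Step sizes h_i = 2, 2; slopes of the chords Δ_i = (y_(i+1) - y_i)/h_i = -5/2, -2.
  2·σ_0 + 8·σ_1 + 2·σ_2 = 6(Δ_1 - Δ_0) = 3
Natural end conditions: σ_0 = σ_2 = 0.
Solving: σ_0 = 0, σ_1 = 3/8, σ_2 = 0.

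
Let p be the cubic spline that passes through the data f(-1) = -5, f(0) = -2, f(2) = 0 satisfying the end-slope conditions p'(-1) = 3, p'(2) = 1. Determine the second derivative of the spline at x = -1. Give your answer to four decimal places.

1.3333

Let m_i = p''(x_i). Step sizes h_i = 1, 2; slopes of the chords Δ_i = (y_(i+1) - y_i)/h_i = 3, 1.
  1·m_0 + 6·m_1 + 2·m_2 = 6(Δ_1 - Δ_0) = -12
Clamped end conditions give two more equations: 2h_0·m_0 + h_0·m_1 = 6(Δ_0 - p'(-1)) = 0 and h_1·m_1 + 2h_1·m_2 = 6(p'(2) - Δ_1) = 0.
Solving: m_0 = 4/3, m_1 = -8/3, m_2 = 4/3.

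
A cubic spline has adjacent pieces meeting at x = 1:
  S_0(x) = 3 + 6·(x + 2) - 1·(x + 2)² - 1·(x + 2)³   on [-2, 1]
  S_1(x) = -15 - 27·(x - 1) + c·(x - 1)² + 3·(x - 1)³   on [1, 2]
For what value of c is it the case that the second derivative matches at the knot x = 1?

S_0''(x) = -2 - 6·(x + 2), so S_0''(1) = -20. On the right, S_1''(1) = 2c, so c = -10.

-10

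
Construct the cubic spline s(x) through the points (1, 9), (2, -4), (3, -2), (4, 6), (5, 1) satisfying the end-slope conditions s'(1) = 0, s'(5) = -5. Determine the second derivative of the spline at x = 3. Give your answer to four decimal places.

6.2500

Write M_i for s''(x_i). With h_i = 1, 1, 1, 1 and divided differences Δ_i = -13, 2, 8, -5, the continuity of s' gives the tridiagonal system
  1·M_0 + 4·M_1 + 1·M_2 = 6(Δ_1 - Δ_0) = 90
  1·M_1 + 4·M_2 + 1·M_3 = 6(Δ_2 - Δ_1) = 36
  1·M_2 + 4·M_3 + 1·M_4 = 6(Δ_3 - Δ_2) = -78
Clamped end conditions give two more equations: 2h_0·M_0 + h_0·M_1 = 6(Δ_0 - s'(1)) = -78 and h_3·M_3 + 2h_3·M_4 = 6(s'(5) - Δ_3) = 0.
Forward elimination and back-substitution give M_0 = -1583/28, M_1 = 491/14, M_2 = 25/4, M_3 = -337/14, M_4 = 337/28.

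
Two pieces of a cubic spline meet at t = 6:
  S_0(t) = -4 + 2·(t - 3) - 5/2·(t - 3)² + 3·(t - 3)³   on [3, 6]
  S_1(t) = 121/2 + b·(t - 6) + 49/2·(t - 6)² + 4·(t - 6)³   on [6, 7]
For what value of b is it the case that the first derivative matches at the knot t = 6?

S_0'(t) = 2 - 5·(t - 3) + 9·(t - 3)², so S_0'(6) = 68. On the right, S_1'(6) = b, so b = 68.

68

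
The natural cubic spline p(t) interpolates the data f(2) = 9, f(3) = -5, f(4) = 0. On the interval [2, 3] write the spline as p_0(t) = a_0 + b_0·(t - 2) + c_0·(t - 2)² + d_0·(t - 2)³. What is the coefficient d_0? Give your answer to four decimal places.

4.7500

With M_i denoting the second derivative at x_i, h_i = 1, 1, and Δ_i = (y_(i+1) − y_i)/h_i = -14, 5:
  1·M_0 + 4·M_1 + 1·M_2 = 6(Δ_1 - Δ_0) = 114
Natural end conditions: M_0 = M_2 = 0.
Hence M_0 = 0, M_1 = 57/2, M_2 = 0.
On [2, 3], with p_0(t) = a_0 + b_0·(t - 2) + c_0·(t - 2)² + d_0·(t - 2)³: c_0 = M_0/2 = 0, d_0 = (M_1 - M_0)/(6h_0) = 19/4, b_0 = Δ_0 - h_0(2M_0 + M_1)/6 = -75/4.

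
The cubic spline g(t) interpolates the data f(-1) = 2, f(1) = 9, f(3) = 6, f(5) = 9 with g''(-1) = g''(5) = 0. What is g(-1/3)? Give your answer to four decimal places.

Put σ_i = g'' at the i-th knot. Here h = (2, 2, 2) and Δ = (7/2, -3/2, 3/2), so the interior equations h_(i-1)·σ_(i-1) + 2(h_(i-1)+h_i)·σ_i + h_i·σ_(i+1) = 6(Δ_i − Δ_(i-1)) read
  2·σ_0 + 8·σ_1 + 2·σ_2 = 6(Δ_1 - Δ_0) = -30
  2·σ_1 + 8·σ_2 + 2·σ_3 = 6(Δ_2 - Δ_1) = 18
Natural end conditions: σ_0 = σ_3 = 0.
Solving: σ_0 = 0, σ_1 = -23/5, σ_2 = 17/5, σ_3 = 0.
On [-1, 1], g(t) = 2 + 151/30·(t + 1) + 0·(t + 1)² - 23/60·(t + 1)³.
With (t + 1) = 2/3: g(-1/3) = 2123/405.

5.2420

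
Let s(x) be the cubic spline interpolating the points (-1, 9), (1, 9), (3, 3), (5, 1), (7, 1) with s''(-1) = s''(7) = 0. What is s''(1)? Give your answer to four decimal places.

-2.7857

Write m_i for s''(x_i). With h_i = 2, 2, 2, 2 and divided differences Δ_i = 0, -3, -1, 0, the continuity of s' gives the tridiagonal system
  2·m_0 + 8·m_1 + 2·m_2 = 6(Δ_1 - Δ_0) = -18
  2·m_1 + 8·m_2 + 2·m_3 = 6(Δ_2 - Δ_1) = 12
  2·m_2 + 8·m_3 + 2·m_4 = 6(Δ_3 - Δ_2) = 6
Natural end conditions: m_0 = m_4 = 0.
Hence m_0 = 0, m_1 = -39/14, m_2 = 15/7, m_3 = 3/14, m_4 = 0.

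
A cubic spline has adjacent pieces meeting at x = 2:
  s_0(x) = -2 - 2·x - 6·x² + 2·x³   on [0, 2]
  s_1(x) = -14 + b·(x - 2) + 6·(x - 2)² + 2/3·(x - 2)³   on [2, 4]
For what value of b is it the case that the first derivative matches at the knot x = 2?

s_0'(x) = -2 - 12·x + 6·x², so s_0'(2) = -2. On the right, s_1'(2) = b, so b = -2.

-2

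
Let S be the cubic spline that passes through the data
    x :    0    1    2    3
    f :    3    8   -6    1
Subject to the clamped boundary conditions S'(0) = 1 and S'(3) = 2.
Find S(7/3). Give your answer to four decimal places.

-4.9654

Let M_i = S''(x_i). Step sizes h_i = 1, 1, 1; slopes of the chords Δ_i = (y_(i+1) - y_i)/h_i = 5, -14, 7.
  1·M_0 + 4·M_1 + 1·M_2 = 6(Δ_1 - Δ_0) = -114
  1·M_1 + 4·M_2 + 1·M_3 = 6(Δ_2 - Δ_1) = 126
Clamped end conditions give two more equations: 2h_0·M_0 + h_0·M_1 = 6(Δ_0 - S'(0)) = 24 and h_2·M_2 + 2h_2·M_3 = 6(S'(3) - Δ_2) = -30.
Solving: M_0 = 568/15, M_1 = -776/15, M_2 = 826/15, M_3 = -638/15.
On [2, 3], S(x) = -6 - 64/15·(x - 2) + 413/15·(x - 2)² - 244/15·(x - 2)³.
With (x - 2) = 1/3: S(7/3) = -2011/405.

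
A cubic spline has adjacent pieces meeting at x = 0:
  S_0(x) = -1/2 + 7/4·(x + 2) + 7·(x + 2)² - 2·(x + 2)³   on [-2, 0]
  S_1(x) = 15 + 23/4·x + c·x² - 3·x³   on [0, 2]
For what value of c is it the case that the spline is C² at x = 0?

S_0''(x) = 14 - 12·(x + 2), so S_0''(0) = -10. On the right, S_1''(0) = 2c, so c = -5.

-5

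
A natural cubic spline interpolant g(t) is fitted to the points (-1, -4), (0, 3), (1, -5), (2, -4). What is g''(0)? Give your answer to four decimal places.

Let M_i = g''(x_i). Step sizes h_i = 1, 1, 1; slopes of the chords Δ_i = (y_(i+1) - y_i)/h_i = 7, -8, 1.
  1·M_0 + 4·M_1 + 1·M_2 = 6(Δ_1 - Δ_0) = -90
  1·M_1 + 4·M_2 + 1·M_3 = 6(Δ_2 - Δ_1) = 54
Natural end conditions: M_0 = M_3 = 0.
Solving: M_0 = 0, M_1 = -138/5, M_2 = 102/5, M_3 = 0.

-27.6000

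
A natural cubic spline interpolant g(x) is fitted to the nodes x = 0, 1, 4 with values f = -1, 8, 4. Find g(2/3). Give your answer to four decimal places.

5.4784

Write M_i for g''(x_i). With h_i = 1, 3 and divided differences Δ_i = 9, -4/3, the continuity of g' gives the tridiagonal system
  1·M_0 + 8·M_1 + 3·M_2 = 6(Δ_1 - Δ_0) = -62
Natural end conditions: M_0 = M_2 = 0.
Solving: M_0 = 0, M_1 = -31/4, M_2 = 0.
On [0, 1], g(x) = -1 + 247/24·x + 0·x² - 31/24·x³.
With x = 2/3: g(2/3) = 1775/324.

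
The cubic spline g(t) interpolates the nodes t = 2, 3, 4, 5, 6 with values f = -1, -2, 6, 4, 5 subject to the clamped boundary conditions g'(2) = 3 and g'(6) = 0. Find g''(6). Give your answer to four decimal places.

-9.5357

Put m_i = g'' at the i-th knot. Here h = (1, 1, 1, 1) and Δ = (-1, 8, -2, 1), so the interior equations h_(i-1)·m_(i-1) + 2(h_(i-1)+h_i)·m_i + h_i·m_(i+1) = 6(Δ_i − Δ_(i-1)) read
  1·m_0 + 4·m_1 + 1·m_2 = 6(Δ_1 - Δ_0) = 54
  1·m_1 + 4·m_2 + 1·m_3 = 6(Δ_2 - Δ_1) = -60
  1·m_2 + 4·m_3 + 1·m_4 = 6(Δ_3 - Δ_2) = 18
Clamped end conditions give two more equations: 2h_0·m_0 + h_0·m_1 = 6(Δ_0 - g'(2)) = -24 and h_3·m_3 + 2h_3·m_4 = 6(g'(6) - Δ_3) = -6.
Solving the tridiagonal system: m_0 = -699/28, m_1 = 363/14, m_2 = -99/4, m_3 = 183/14, m_4 = -267/28.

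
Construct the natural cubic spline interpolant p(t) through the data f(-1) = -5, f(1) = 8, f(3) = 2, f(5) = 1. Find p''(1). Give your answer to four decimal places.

-8.1000

Write σ_i for p''(x_i). With h_i = 2, 2, 2 and divided differences Δ_i = 13/2, -3, -1/2, the continuity of p' gives the tridiagonal system
  2·σ_0 + 8·σ_1 + 2·σ_2 = 6(Δ_1 - Δ_0) = -57
  2·σ_1 + 8·σ_2 + 2·σ_3 = 6(Δ_2 - Δ_1) = 15
Natural end conditions: σ_0 = σ_3 = 0.
Hence σ_0 = 0, σ_1 = -81/10, σ_2 = 39/10, σ_3 = 0.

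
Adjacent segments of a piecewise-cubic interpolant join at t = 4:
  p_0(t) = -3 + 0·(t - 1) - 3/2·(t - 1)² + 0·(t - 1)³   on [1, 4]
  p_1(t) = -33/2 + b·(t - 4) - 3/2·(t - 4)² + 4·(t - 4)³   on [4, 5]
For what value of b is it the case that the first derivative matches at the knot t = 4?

p_0'(t) = 0 - 3·(t - 1) + 0·(t - 1)², so p_0'(4) = -9. On the right, p_1'(4) = b, so b = -9.

-9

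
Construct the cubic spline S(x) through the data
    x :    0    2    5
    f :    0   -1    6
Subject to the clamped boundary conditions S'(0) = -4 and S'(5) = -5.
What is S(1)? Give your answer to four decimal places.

With σ_i denoting the second derivative at x_i, h_i = 2, 3, and Δ_i = (y_(i+1) − y_i)/h_i = -1/2, 7/3:
  2·σ_0 + 10·σ_1 + 3·σ_2 = 6(Δ_1 - Δ_0) = 17
Clamped end conditions give two more equations: 2h_0·σ_0 + h_0·σ_1 = 6(Δ_0 - S'(0)) = 21 and h_1·σ_1 + 2h_1·σ_2 = 6(S'(5) - Δ_1) = -44.
Solving the tridiagonal system: σ_0 = 67/20, σ_1 = 19/5, σ_2 = -277/30.
On [0, 2], S(x) = 0 - 4·x + 67/40·x² + 3/80·x³.
With x = 1: S(1) = -183/80.

-2.2875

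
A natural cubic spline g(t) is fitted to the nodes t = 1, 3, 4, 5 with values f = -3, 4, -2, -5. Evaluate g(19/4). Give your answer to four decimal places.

Write M_i for g''(x_i). With h_i = 2, 1, 1 and divided differences Δ_i = 7/2, -6, -3, the continuity of g' gives the tridiagonal system
  2·M_0 + 6·M_1 + 1·M_2 = 6(Δ_1 - Δ_0) = -57
  1·M_1 + 4·M_2 + 1·M_3 = 6(Δ_2 - Δ_1) = 18
Natural end conditions: M_0 = M_3 = 0.
Forward elimination and back-substitution give M_0 = 0, M_1 = -246/23, M_2 = 165/23, M_3 = 0.
On [4, 5], g(t) = -2 - 124/23·(t - 4) + 165/46·(t - 4)² - 55/46·(t - 4)³.
With (t - 4) = 3/4: g(19/4) = -13337/2944.

-4.5302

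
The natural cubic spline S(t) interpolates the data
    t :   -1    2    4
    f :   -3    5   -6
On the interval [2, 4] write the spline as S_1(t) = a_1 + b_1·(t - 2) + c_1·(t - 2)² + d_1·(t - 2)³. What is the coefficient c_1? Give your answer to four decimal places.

Let M_i = S''(x_i). Step sizes h_i = 3, 2; slopes of the chords Δ_i = (y_(i+1) - y_i)/h_i = 8/3, -11/2.
  3·M_0 + 10·M_1 + 2·M_2 = 6(Δ_1 - Δ_0) = -49
Natural end conditions: M_0 = M_2 = 0.
Hence M_0 = 0, M_1 = -49/10, M_2 = 0.
On [2, 4], with S_1(t) = a_1 + b_1·(t - 2) + c_1·(t - 2)² + d_1·(t - 2)³: c_1 = M_1/2 = -49/20, d_1 = (M_2 - M_1)/(6h_1) = 49/120, b_1 = Δ_1 - h_1(2M_1 + M_2)/6 = -67/30.

-2.4500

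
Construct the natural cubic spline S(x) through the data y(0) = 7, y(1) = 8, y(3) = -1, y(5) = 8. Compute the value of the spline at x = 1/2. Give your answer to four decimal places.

8.0284

With m_i denoting the second derivative at x_i, h_i = 1, 2, 2, and Δ_i = (y_(i+1) − y_i)/h_i = 1, -9/2, 9/2:
  1·m_0 + 6·m_1 + 2·m_2 = 6(Δ_1 - Δ_0) = -33
  2·m_1 + 8·m_2 + 2·m_3 = 6(Δ_2 - Δ_1) = 54
Natural end conditions: m_0 = m_3 = 0.
Hence m_0 = 0, m_1 = -93/11, m_2 = 195/22, m_3 = 0.
On [0, 1], S(x) = 7 + 53/22·x + 0·x² - 31/22·x³.
With x = 1/2: S(1/2) = 1413/176.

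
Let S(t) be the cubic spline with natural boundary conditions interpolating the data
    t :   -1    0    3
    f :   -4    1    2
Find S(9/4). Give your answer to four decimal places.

Write m_i for S''(x_i). With h_i = 1, 3 and divided differences Δ_i = 5, 1/3, the continuity of S' gives the tridiagonal system
  1·m_0 + 8·m_1 + 3·m_2 = 6(Δ_1 - Δ_0) = -28
Natural end conditions: m_0 = m_2 = 0.
Solving the tridiagonal system: m_0 = 0, m_1 = -7/2, m_2 = 0.
On [0, 3], S(t) = 1 + 23/6·t - 7/4·t² + 7/36·t³.
With t = 9/4: S(9/4) = 763/256.

2.9805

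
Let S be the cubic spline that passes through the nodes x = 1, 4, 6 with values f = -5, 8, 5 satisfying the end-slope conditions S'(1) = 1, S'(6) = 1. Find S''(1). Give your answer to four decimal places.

6.8333

Write M_i for S''(x_i). With h_i = 3, 2 and divided differences Δ_i = 13/3, -3/2, the continuity of S' gives the tridiagonal system
  3·M_0 + 10·M_1 + 2·M_2 = 6(Δ_1 - Δ_0) = -35
Clamped end conditions give two more equations: 2h_0·M_0 + h_0·M_1 = 6(Δ_0 - S'(1)) = 20 and h_1·M_1 + 2h_1·M_2 = 6(S'(6) - Δ_1) = 15.
Solving: M_0 = 41/6, M_1 = -7, M_2 = 29/4.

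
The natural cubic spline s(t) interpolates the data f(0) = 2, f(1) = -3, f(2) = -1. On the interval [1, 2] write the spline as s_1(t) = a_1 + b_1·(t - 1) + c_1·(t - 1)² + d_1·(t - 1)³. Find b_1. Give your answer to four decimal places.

-1.5000

Let M_i = s''(x_i). Step sizes h_i = 1, 1; slopes of the chords Δ_i = (y_(i+1) - y_i)/h_i = -5, 2.
  1·M_0 + 4·M_1 + 1·M_2 = 6(Δ_1 - Δ_0) = 42
Natural end conditions: M_0 = M_2 = 0.
Forward elimination and back-substitution give M_0 = 0, M_1 = 21/2, M_2 = 0.
On [1, 2], with s_1(t) = a_1 + b_1·(t - 1) + c_1·(t - 1)² + d_1·(t - 1)³: c_1 = M_1/2 = 21/4, d_1 = (M_2 - M_1)/(6h_1) = -7/4, b_1 = Δ_1 - h_1(2M_1 + M_2)/6 = -3/2.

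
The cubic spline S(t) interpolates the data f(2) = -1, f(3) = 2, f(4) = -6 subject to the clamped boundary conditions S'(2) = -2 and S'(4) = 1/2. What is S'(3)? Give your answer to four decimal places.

Write M_i for S''(x_i). With h_i = 1, 1 and divided differences Δ_i = 3, -8, the continuity of S' gives the tridiagonal system
  1·M_0 + 4·M_1 + 1·M_2 = 6(Δ_1 - Δ_0) = -66
Clamped end conditions give two more equations: 2h_0·M_0 + h_0·M_1 = 6(Δ_0 - S'(2)) = 30 and h_1·M_1 + 2h_1·M_2 = 6(S'(4) - Δ_1) = 51.
Hence M_0 = 131/4, M_1 = -71/2, M_2 = 173/4.
On [3, 4], S'(t) = b_1 + 2c_1·(t - 3) + 3d_1·(t - 3)² with b_1 = Δ_1 - h_1(2M_1 + M_2)/6 = -27/8, c_1 = M_1/2 = -71/4, d_1 = (M_2 - M_1)/(6h_1) = 105/8. So S'(3) = -27/8.

-3.3750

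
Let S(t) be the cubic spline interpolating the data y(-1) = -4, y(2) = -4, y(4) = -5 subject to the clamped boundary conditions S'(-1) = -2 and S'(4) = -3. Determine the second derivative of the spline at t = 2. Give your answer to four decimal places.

Write m_i for S''(x_i). With h_i = 3, 2 and divided differences Δ_i = 0, -1/2, the continuity of S' gives the tridiagonal system
  3·m_0 + 10·m_1 + 2·m_2 = 6(Δ_1 - Δ_0) = -3
Clamped end conditions give two more equations: 2h_0·m_0 + h_0·m_1 = 6(Δ_0 - S'(-1)) = 12 and h_1·m_1 + 2h_1·m_2 = 6(S'(4) - Δ_1) = -15.
Solving the tridiagonal system: m_0 = 21/10, m_1 = -1/5, m_2 = -73/20.

-0.2000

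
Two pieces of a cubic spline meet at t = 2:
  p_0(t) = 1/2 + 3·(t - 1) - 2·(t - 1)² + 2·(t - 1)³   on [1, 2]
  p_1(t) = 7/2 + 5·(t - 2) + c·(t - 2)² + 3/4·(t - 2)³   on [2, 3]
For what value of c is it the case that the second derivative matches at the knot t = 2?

4

p_0''(t) = -4 + 12·(t - 1), so p_0''(2) = 8. On the right, p_1''(2) = 2c, so c = 4.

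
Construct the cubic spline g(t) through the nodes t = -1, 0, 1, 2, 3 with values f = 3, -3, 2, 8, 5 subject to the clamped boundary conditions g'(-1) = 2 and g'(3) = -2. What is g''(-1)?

-37

Put σ_i = g'' at the i-th knot. Here h = (1, 1, 1, 1) and Δ = (-6, 5, 6, -3), so the interior equations h_(i-1)·σ_(i-1) + 2(h_(i-1)+h_i)·σ_i + h_i·σ_(i+1) = 6(Δ_i − Δ_(i-1)) read
  1·σ_0 + 4·σ_1 + 1·σ_2 = 6(Δ_1 - Δ_0) = 66
  1·σ_1 + 4·σ_2 + 1·σ_3 = 6(Δ_2 - Δ_1) = 6
  1·σ_2 + 4·σ_3 + 1·σ_4 = 6(Δ_3 - Δ_2) = -54
Clamped end conditions give two more equations: 2h_0·σ_0 + h_0·σ_1 = 6(Δ_0 - g'(-1)) = -48 and h_3·σ_3 + 2h_3·σ_4 = 6(g'(3) - Δ_3) = 6.
Solving: σ_0 = -37, σ_1 = 26, σ_2 = -1, σ_3 = -16, σ_4 = 11.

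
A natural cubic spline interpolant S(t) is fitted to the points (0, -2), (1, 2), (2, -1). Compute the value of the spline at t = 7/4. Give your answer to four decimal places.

0.1602

With M_i denoting the second derivative at x_i, h_i = 1, 1, and Δ_i = (y_(i+1) − y_i)/h_i = 4, -3:
  1·M_0 + 4·M_1 + 1·M_2 = 6(Δ_1 - Δ_0) = -42
Natural end conditions: M_0 = M_2 = 0.
Solving the tridiagonal system: M_0 = 0, M_1 = -21/2, M_2 = 0.
On [1, 2], S(t) = 2 + 1/2·(t - 1) - 21/4·(t - 1)² + 7/4·(t - 1)³.
With (t - 1) = 3/4: S(7/4) = 41/256.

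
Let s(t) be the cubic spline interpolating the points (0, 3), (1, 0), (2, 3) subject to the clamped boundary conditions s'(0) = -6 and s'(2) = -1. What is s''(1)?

Write m_i for s''(x_i). With h_i = 1, 1 and divided differences Δ_i = -3, 3, the continuity of s' gives the tridiagonal system
  1·m_0 + 4·m_1 + 1·m_2 = 6(Δ_1 - Δ_0) = 36
Clamped end conditions give two more equations: 2h_0·m_0 + h_0·m_1 = 6(Δ_0 - s'(0)) = 18 and h_1·m_1 + 2h_1·m_2 = 6(s'(2) - Δ_1) = -24.
Solving: m_0 = 5/2, m_1 = 13, m_2 = -37/2.

13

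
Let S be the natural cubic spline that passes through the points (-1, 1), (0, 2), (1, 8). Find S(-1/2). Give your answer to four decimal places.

1.0313

Write M_i for S''(x_i). With h_i = 1, 1 and divided differences Δ_i = 1, 6, the continuity of S' gives the tridiagonal system
  1·M_0 + 4·M_1 + 1·M_2 = 6(Δ_1 - Δ_0) = 30
Natural end conditions: M_0 = M_2 = 0.
Forward elimination and back-substitution give M_0 = 0, M_1 = 15/2, M_2 = 0.
On [-1, 0], S(x) = 1 - 1/4·(x + 1) + 0·(x + 1)² + 5/4·(x + 1)³.
With (x + 1) = 1/2: S(-1/2) = 33/32.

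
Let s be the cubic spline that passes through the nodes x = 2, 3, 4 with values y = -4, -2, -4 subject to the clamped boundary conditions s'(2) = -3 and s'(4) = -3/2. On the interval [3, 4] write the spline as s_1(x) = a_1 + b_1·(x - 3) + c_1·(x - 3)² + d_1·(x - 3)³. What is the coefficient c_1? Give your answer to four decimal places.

-6.7500

With M_i denoting the second derivative at x_i, h_i = 1, 1, and Δ_i = (y_(i+1) − y_i)/h_i = 2, -2:
  1·M_0 + 4·M_1 + 1·M_2 = 6(Δ_1 - Δ_0) = -24
Clamped end conditions give two more equations: 2h_0·M_0 + h_0·M_1 = 6(Δ_0 - s'(2)) = 30 and h_1·M_1 + 2h_1·M_2 = 6(s'(4) - Δ_1) = 3.
Solving: M_0 = 87/4, M_1 = -27/2, M_2 = 33/4.
On [3, 4], with s_1(x) = a_1 + b_1·(x - 3) + c_1·(x - 3)² + d_1·(x - 3)³: c_1 = M_1/2 = -27/4, d_1 = (M_2 - M_1)/(6h_1) = 29/8, b_1 = Δ_1 - h_1(2M_1 + M_2)/6 = 9/8.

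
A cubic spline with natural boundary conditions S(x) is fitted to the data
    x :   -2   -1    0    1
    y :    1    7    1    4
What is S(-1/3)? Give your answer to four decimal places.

2.9407

Let M_i = S''(x_i). Step sizes h_i = 1, 1, 1; slopes of the chords Δ_i = (y_(i+1) - y_i)/h_i = 6, -6, 3.
  1·M_0 + 4·M_1 + 1·M_2 = 6(Δ_1 - Δ_0) = -72
  1·M_1 + 4·M_2 + 1·M_3 = 6(Δ_2 - Δ_1) = 54
Natural end conditions: M_0 = M_3 = 0.
Solving: M_0 = 0, M_1 = -114/5, M_2 = 96/5, M_3 = 0.
On [-1, 0], S(x) = 7 - 8/5·(x + 1) - 57/5·(x + 1)² + 7·(x + 1)³.
With (x + 1) = 2/3: S(-1/3) = 397/135.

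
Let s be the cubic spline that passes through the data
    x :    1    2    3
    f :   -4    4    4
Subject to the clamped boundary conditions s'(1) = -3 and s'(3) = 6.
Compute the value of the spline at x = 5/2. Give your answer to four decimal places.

Write m_i for s''(x_i). With h_i = 1, 1 and divided differences Δ_i = 8, 0, the continuity of s' gives the tridiagonal system
  1·m_0 + 4·m_1 + 1·m_2 = 6(Δ_1 - Δ_0) = -48
Clamped end conditions give two more equations: 2h_0·m_0 + h_0·m_1 = 6(Δ_0 - s'(1)) = 66 and h_1·m_1 + 2h_1·m_2 = 6(s'(3) - Δ_1) = 36.
Hence m_0 = 99/2, m_1 = -33, m_2 = 69/2.
On [2, 3], s(x) = 4 + 21/4·(x - 2) - 33/2·(x - 2)² + 45/4·(x - 2)³.
With (x - 2) = 1/2: s(5/2) = 125/32.

3.9063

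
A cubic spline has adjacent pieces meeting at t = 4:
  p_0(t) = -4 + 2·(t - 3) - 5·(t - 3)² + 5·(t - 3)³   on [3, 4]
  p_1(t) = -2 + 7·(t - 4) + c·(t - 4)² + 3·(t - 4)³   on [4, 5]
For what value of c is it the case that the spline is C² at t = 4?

p_0''(t) = -10 + 30·(t - 3), so p_0''(4) = 20. On the right, p_1''(4) = 2c, so c = 10.

10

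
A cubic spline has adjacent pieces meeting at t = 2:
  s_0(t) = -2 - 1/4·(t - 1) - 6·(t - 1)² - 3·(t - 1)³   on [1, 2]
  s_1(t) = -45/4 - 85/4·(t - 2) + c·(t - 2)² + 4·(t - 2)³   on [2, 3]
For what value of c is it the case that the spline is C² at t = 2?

s_0''(t) = -12 - 18·(t - 1), so s_0''(2) = -30. On the right, s_1''(2) = 2c, so c = -15.

-15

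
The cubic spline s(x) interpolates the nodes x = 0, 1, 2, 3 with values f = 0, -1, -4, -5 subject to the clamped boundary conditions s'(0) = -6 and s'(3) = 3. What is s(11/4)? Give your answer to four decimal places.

-5.4344

Put M_i = s'' at the i-th knot. Here h = (1, 1, 1) and Δ = (-1, -3, -1), so the interior equations h_(i-1)·M_(i-1) + 2(h_(i-1)+h_i)·M_i + h_i·M_(i+1) = 6(Δ_i − Δ_(i-1)) read
  1·M_0 + 4·M_1 + 1·M_2 = 6(Δ_1 - Δ_0) = -12
  1·M_1 + 4·M_2 + 1·M_3 = 6(Δ_2 - Δ_1) = 12
Clamped end conditions give two more equations: 2h_0·M_0 + h_0·M_1 = 6(Δ_0 - s'(0)) = 30 and h_2·M_2 + 2h_2·M_3 = 6(s'(3) - Δ_2) = 24.
Hence M_0 = 96/5, M_1 = -42/5, M_2 = 12/5, M_3 = 54/5.
On [2, 3], s(x) = -4 - 18/5·(x - 2) + 6/5·(x - 2)² + 7/5·(x - 2)³.
With (x - 2) = 3/4: s(11/4) = -1739/320.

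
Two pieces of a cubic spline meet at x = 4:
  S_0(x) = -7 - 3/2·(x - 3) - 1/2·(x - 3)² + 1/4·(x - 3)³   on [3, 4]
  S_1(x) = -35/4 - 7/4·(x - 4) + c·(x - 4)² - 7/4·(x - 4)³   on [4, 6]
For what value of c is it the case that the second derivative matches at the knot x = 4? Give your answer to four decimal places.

0.2500

S_0''(x) = -1 + 3/2·(x - 3), so S_0''(4) = 1/2. On the right, S_1''(4) = 2c, so c = 1/4.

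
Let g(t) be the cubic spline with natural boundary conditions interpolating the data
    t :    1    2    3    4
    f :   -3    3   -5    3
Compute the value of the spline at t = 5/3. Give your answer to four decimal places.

2.7778

Let σ_i = g''(x_i). Step sizes h_i = 1, 1, 1; slopes of the chords Δ_i = (y_(i+1) - y_i)/h_i = 6, -8, 8.
  1·σ_0 + 4·σ_1 + 1·σ_2 = 6(Δ_1 - Δ_0) = -84
  1·σ_1 + 4·σ_2 + 1·σ_3 = 6(Δ_2 - Δ_1) = 96
Natural end conditions: σ_0 = σ_3 = 0.
Hence σ_0 = 0, σ_1 = -144/5, σ_2 = 156/5, σ_3 = 0.
On [1, 2], g(t) = -3 + 54/5·(t - 1) + 0·(t - 1)² - 24/5·(t - 1)³.
With (t - 1) = 2/3: g(5/3) = 25/9.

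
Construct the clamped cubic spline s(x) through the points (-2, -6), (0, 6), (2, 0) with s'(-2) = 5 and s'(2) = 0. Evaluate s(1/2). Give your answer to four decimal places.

5.3438

With M_i denoting the second derivative at x_i, h_i = 2, 2, and Δ_i = (y_(i+1) − y_i)/h_i = 6, -3:
  2·M_0 + 8·M_1 + 2·M_2 = 6(Δ_1 - Δ_0) = -54
Clamped end conditions give two more equations: 2h_0·M_0 + h_0·M_1 = 6(Δ_0 - s'(-2)) = 6 and h_1·M_1 + 2h_1·M_2 = 6(s'(2) - Δ_1) = 18.
Hence M_0 = 7, M_1 = -11, M_2 = 10.
On [0, 2], s(x) = 6 + 1·x - 11/2·x² + 7/4·x³.
With x = 1/2: s(1/2) = 171/32.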